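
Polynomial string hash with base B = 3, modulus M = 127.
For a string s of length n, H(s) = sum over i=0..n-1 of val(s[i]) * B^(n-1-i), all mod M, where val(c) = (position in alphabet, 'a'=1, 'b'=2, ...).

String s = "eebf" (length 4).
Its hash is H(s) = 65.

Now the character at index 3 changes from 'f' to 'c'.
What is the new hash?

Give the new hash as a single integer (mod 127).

val('f') = 6, val('c') = 3
Position k = 3, exponent = n-1-k = 0
B^0 mod M = 3^0 mod 127 = 1
Delta = (3 - 6) * 1 mod 127 = 124
New hash = (65 + 124) mod 127 = 62

Answer: 62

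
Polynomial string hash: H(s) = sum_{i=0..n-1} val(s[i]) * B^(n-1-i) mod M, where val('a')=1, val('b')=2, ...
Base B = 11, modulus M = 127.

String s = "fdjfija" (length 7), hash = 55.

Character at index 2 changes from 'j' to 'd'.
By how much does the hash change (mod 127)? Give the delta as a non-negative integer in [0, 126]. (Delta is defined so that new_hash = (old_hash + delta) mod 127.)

Answer: 38

Derivation:
Delta formula: (val(new) - val(old)) * B^(n-1-k) mod M
  val('d') - val('j') = 4 - 10 = -6
  B^(n-1-k) = 11^4 mod 127 = 36
  Delta = -6 * 36 mod 127 = 38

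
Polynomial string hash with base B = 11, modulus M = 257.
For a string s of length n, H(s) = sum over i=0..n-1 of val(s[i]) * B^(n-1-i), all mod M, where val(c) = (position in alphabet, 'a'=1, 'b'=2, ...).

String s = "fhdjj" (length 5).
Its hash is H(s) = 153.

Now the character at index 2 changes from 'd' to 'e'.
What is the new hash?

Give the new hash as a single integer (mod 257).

val('d') = 4, val('e') = 5
Position k = 2, exponent = n-1-k = 2
B^2 mod M = 11^2 mod 257 = 121
Delta = (5 - 4) * 121 mod 257 = 121
New hash = (153 + 121) mod 257 = 17

Answer: 17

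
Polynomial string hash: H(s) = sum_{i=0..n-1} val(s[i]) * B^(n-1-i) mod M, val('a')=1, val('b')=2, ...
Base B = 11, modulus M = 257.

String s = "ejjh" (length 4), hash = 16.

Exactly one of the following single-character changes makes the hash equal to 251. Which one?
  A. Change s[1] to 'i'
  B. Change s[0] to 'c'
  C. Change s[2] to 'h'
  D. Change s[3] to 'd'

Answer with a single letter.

Answer: C

Derivation:
Option A: s[1]='j'->'i', delta=(9-10)*11^2 mod 257 = 136, hash=16+136 mod 257 = 152
Option B: s[0]='e'->'c', delta=(3-5)*11^3 mod 257 = 165, hash=16+165 mod 257 = 181
Option C: s[2]='j'->'h', delta=(8-10)*11^1 mod 257 = 235, hash=16+235 mod 257 = 251 <-- target
Option D: s[3]='h'->'d', delta=(4-8)*11^0 mod 257 = 253, hash=16+253 mod 257 = 12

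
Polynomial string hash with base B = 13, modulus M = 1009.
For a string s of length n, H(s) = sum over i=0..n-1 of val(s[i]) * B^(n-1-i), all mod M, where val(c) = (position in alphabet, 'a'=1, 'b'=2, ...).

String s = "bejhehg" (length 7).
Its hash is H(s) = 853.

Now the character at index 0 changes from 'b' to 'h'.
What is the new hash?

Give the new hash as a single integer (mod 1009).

val('b') = 2, val('h') = 8
Position k = 0, exponent = n-1-k = 6
B^6 mod M = 13^6 mod 1009 = 762
Delta = (8 - 2) * 762 mod 1009 = 536
New hash = (853 + 536) mod 1009 = 380

Answer: 380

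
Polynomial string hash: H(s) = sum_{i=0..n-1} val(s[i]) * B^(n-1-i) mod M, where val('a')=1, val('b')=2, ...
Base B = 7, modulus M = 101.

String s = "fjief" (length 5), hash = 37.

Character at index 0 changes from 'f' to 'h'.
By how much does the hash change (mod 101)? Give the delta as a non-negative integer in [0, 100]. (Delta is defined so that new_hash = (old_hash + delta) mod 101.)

Delta formula: (val(new) - val(old)) * B^(n-1-k) mod M
  val('h') - val('f') = 8 - 6 = 2
  B^(n-1-k) = 7^4 mod 101 = 78
  Delta = 2 * 78 mod 101 = 55

Answer: 55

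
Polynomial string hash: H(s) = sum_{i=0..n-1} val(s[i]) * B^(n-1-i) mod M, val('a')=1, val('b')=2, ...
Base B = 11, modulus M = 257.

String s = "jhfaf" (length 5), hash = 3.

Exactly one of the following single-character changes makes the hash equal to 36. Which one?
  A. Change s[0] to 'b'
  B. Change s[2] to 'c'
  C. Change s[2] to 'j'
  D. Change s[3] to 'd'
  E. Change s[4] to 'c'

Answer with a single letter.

Answer: D

Derivation:
Option A: s[0]='j'->'b', delta=(2-10)*11^4 mod 257 = 64, hash=3+64 mod 257 = 67
Option B: s[2]='f'->'c', delta=(3-6)*11^2 mod 257 = 151, hash=3+151 mod 257 = 154
Option C: s[2]='f'->'j', delta=(10-6)*11^2 mod 257 = 227, hash=3+227 mod 257 = 230
Option D: s[3]='a'->'d', delta=(4-1)*11^1 mod 257 = 33, hash=3+33 mod 257 = 36 <-- target
Option E: s[4]='f'->'c', delta=(3-6)*11^0 mod 257 = 254, hash=3+254 mod 257 = 0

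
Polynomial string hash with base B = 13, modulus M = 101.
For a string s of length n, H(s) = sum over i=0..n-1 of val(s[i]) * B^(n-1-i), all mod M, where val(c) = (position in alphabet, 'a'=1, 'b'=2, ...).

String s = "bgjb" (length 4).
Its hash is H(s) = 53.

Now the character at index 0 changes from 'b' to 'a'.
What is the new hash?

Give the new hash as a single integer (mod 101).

val('b') = 2, val('a') = 1
Position k = 0, exponent = n-1-k = 3
B^3 mod M = 13^3 mod 101 = 76
Delta = (1 - 2) * 76 mod 101 = 25
New hash = (53 + 25) mod 101 = 78

Answer: 78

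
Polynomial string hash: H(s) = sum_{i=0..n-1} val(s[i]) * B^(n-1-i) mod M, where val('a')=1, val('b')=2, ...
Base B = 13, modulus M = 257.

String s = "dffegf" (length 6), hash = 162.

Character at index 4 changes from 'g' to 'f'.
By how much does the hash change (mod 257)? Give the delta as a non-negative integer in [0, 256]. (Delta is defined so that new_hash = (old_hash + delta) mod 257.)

Delta formula: (val(new) - val(old)) * B^(n-1-k) mod M
  val('f') - val('g') = 6 - 7 = -1
  B^(n-1-k) = 13^1 mod 257 = 13
  Delta = -1 * 13 mod 257 = 244

Answer: 244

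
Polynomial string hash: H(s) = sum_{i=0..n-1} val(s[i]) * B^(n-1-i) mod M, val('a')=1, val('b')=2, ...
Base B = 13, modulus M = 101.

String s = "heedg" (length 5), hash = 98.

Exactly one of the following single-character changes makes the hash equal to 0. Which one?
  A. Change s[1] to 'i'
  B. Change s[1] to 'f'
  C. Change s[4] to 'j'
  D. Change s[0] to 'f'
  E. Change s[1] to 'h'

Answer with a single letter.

Answer: C

Derivation:
Option A: s[1]='e'->'i', delta=(9-5)*13^3 mod 101 = 1, hash=98+1 mod 101 = 99
Option B: s[1]='e'->'f', delta=(6-5)*13^3 mod 101 = 76, hash=98+76 mod 101 = 73
Option C: s[4]='g'->'j', delta=(10-7)*13^0 mod 101 = 3, hash=98+3 mod 101 = 0 <-- target
Option D: s[0]='h'->'f', delta=(6-8)*13^4 mod 101 = 44, hash=98+44 mod 101 = 41
Option E: s[1]='e'->'h', delta=(8-5)*13^3 mod 101 = 26, hash=98+26 mod 101 = 23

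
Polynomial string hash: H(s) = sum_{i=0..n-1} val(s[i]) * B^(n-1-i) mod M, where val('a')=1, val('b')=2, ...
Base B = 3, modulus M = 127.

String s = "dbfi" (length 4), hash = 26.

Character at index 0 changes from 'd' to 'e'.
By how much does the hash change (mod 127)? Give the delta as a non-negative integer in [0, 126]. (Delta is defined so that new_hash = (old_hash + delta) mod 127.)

Answer: 27

Derivation:
Delta formula: (val(new) - val(old)) * B^(n-1-k) mod M
  val('e') - val('d') = 5 - 4 = 1
  B^(n-1-k) = 3^3 mod 127 = 27
  Delta = 1 * 27 mod 127 = 27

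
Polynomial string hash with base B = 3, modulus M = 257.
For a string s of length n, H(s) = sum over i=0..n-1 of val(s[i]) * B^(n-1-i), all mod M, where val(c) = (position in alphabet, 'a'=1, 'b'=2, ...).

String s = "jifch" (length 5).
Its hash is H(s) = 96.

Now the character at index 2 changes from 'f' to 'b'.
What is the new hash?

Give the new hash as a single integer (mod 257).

Answer: 60

Derivation:
val('f') = 6, val('b') = 2
Position k = 2, exponent = n-1-k = 2
B^2 mod M = 3^2 mod 257 = 9
Delta = (2 - 6) * 9 mod 257 = 221
New hash = (96 + 221) mod 257 = 60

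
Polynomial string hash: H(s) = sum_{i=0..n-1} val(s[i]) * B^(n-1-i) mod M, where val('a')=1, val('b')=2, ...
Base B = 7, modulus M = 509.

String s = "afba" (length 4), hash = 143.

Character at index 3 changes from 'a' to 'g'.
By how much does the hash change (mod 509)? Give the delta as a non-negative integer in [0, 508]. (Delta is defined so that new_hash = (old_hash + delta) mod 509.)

Answer: 6

Derivation:
Delta formula: (val(new) - val(old)) * B^(n-1-k) mod M
  val('g') - val('a') = 7 - 1 = 6
  B^(n-1-k) = 7^0 mod 509 = 1
  Delta = 6 * 1 mod 509 = 6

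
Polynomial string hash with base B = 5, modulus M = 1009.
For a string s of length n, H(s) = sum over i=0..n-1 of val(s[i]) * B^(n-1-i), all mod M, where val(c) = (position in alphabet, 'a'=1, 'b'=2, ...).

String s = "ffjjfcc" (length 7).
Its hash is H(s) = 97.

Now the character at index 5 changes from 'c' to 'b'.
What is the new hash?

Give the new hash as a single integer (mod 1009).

val('c') = 3, val('b') = 2
Position k = 5, exponent = n-1-k = 1
B^1 mod M = 5^1 mod 1009 = 5
Delta = (2 - 3) * 5 mod 1009 = 1004
New hash = (97 + 1004) mod 1009 = 92

Answer: 92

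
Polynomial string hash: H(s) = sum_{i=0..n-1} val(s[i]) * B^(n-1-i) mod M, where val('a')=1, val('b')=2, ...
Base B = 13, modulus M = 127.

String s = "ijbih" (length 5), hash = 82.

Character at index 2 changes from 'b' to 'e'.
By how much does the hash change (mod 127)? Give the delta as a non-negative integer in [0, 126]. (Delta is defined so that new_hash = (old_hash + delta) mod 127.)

Answer: 126

Derivation:
Delta formula: (val(new) - val(old)) * B^(n-1-k) mod M
  val('e') - val('b') = 5 - 2 = 3
  B^(n-1-k) = 13^2 mod 127 = 42
  Delta = 3 * 42 mod 127 = 126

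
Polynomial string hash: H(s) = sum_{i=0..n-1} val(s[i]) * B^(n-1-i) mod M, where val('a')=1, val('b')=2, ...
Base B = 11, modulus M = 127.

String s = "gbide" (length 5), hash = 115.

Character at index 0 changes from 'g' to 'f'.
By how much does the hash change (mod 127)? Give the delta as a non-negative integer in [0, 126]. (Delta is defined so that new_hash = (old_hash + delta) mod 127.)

Delta formula: (val(new) - val(old)) * B^(n-1-k) mod M
  val('f') - val('g') = 6 - 7 = -1
  B^(n-1-k) = 11^4 mod 127 = 36
  Delta = -1 * 36 mod 127 = 91

Answer: 91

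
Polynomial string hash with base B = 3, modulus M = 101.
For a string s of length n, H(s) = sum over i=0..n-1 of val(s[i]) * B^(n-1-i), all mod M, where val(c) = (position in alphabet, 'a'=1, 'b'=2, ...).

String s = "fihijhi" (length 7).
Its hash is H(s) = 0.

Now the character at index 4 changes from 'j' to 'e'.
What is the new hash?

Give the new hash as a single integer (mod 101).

val('j') = 10, val('e') = 5
Position k = 4, exponent = n-1-k = 2
B^2 mod M = 3^2 mod 101 = 9
Delta = (5 - 10) * 9 mod 101 = 56
New hash = (0 + 56) mod 101 = 56

Answer: 56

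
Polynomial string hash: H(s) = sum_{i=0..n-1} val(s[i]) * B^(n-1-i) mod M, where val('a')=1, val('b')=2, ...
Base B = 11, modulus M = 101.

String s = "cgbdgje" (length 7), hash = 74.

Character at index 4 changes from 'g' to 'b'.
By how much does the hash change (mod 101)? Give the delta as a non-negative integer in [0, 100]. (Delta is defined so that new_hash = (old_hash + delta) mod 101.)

Delta formula: (val(new) - val(old)) * B^(n-1-k) mod M
  val('b') - val('g') = 2 - 7 = -5
  B^(n-1-k) = 11^2 mod 101 = 20
  Delta = -5 * 20 mod 101 = 1

Answer: 1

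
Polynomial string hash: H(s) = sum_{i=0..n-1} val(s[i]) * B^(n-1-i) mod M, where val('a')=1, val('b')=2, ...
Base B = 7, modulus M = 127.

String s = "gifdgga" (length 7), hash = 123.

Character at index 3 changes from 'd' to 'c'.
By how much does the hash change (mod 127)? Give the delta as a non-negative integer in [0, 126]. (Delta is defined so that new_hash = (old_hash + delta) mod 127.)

Delta formula: (val(new) - val(old)) * B^(n-1-k) mod M
  val('c') - val('d') = 3 - 4 = -1
  B^(n-1-k) = 7^3 mod 127 = 89
  Delta = -1 * 89 mod 127 = 38

Answer: 38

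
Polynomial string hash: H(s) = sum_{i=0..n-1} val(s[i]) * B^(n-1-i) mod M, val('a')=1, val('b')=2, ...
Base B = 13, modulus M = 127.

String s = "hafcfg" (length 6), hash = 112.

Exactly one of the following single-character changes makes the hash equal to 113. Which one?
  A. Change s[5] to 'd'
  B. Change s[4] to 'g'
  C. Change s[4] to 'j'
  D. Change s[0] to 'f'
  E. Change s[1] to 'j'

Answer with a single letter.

Answer: E

Derivation:
Option A: s[5]='g'->'d', delta=(4-7)*13^0 mod 127 = 124, hash=112+124 mod 127 = 109
Option B: s[4]='f'->'g', delta=(7-6)*13^1 mod 127 = 13, hash=112+13 mod 127 = 125
Option C: s[4]='f'->'j', delta=(10-6)*13^1 mod 127 = 52, hash=112+52 mod 127 = 37
Option D: s[0]='h'->'f', delta=(6-8)*13^5 mod 127 = 110, hash=112+110 mod 127 = 95
Option E: s[1]='a'->'j', delta=(10-1)*13^4 mod 127 = 1, hash=112+1 mod 127 = 113 <-- target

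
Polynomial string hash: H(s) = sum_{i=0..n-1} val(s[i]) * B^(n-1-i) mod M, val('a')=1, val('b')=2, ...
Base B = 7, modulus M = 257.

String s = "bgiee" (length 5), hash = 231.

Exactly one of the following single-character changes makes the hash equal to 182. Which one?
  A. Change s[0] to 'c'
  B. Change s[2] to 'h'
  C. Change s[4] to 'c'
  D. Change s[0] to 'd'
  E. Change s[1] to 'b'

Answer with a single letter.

Answer: B

Derivation:
Option A: s[0]='b'->'c', delta=(3-2)*7^4 mod 257 = 88, hash=231+88 mod 257 = 62
Option B: s[2]='i'->'h', delta=(8-9)*7^2 mod 257 = 208, hash=231+208 mod 257 = 182 <-- target
Option C: s[4]='e'->'c', delta=(3-5)*7^0 mod 257 = 255, hash=231+255 mod 257 = 229
Option D: s[0]='b'->'d', delta=(4-2)*7^4 mod 257 = 176, hash=231+176 mod 257 = 150
Option E: s[1]='g'->'b', delta=(2-7)*7^3 mod 257 = 84, hash=231+84 mod 257 = 58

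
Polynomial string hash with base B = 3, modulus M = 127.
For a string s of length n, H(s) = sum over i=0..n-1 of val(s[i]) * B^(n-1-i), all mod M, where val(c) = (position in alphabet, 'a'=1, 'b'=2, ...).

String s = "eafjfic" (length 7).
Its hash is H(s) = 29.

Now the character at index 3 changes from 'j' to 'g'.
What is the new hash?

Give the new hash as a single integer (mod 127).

val('j') = 10, val('g') = 7
Position k = 3, exponent = n-1-k = 3
B^3 mod M = 3^3 mod 127 = 27
Delta = (7 - 10) * 27 mod 127 = 46
New hash = (29 + 46) mod 127 = 75

Answer: 75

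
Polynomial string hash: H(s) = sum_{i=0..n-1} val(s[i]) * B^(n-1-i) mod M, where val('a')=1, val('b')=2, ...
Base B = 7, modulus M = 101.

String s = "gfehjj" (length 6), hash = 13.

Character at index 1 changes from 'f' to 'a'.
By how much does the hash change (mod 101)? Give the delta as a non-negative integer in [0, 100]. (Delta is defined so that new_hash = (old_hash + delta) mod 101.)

Delta formula: (val(new) - val(old)) * B^(n-1-k) mod M
  val('a') - val('f') = 1 - 6 = -5
  B^(n-1-k) = 7^4 mod 101 = 78
  Delta = -5 * 78 mod 101 = 14

Answer: 14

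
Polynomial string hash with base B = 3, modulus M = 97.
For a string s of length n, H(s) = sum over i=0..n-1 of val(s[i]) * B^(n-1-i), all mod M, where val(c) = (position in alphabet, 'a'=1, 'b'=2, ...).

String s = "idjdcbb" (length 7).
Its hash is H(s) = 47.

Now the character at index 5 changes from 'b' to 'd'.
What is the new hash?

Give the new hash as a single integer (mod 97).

Answer: 53

Derivation:
val('b') = 2, val('d') = 4
Position k = 5, exponent = n-1-k = 1
B^1 mod M = 3^1 mod 97 = 3
Delta = (4 - 2) * 3 mod 97 = 6
New hash = (47 + 6) mod 97 = 53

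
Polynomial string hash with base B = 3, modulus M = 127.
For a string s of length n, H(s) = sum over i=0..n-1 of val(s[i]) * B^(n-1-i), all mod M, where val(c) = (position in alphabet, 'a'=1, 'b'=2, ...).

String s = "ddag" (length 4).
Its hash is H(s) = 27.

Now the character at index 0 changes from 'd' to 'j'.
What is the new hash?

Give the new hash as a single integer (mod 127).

Answer: 62

Derivation:
val('d') = 4, val('j') = 10
Position k = 0, exponent = n-1-k = 3
B^3 mod M = 3^3 mod 127 = 27
Delta = (10 - 4) * 27 mod 127 = 35
New hash = (27 + 35) mod 127 = 62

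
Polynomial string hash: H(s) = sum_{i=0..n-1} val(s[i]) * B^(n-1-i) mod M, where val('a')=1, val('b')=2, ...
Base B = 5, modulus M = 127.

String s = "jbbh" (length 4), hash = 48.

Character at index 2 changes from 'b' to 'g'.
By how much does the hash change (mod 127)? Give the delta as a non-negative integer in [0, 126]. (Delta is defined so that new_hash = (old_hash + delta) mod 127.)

Delta formula: (val(new) - val(old)) * B^(n-1-k) mod M
  val('g') - val('b') = 7 - 2 = 5
  B^(n-1-k) = 5^1 mod 127 = 5
  Delta = 5 * 5 mod 127 = 25

Answer: 25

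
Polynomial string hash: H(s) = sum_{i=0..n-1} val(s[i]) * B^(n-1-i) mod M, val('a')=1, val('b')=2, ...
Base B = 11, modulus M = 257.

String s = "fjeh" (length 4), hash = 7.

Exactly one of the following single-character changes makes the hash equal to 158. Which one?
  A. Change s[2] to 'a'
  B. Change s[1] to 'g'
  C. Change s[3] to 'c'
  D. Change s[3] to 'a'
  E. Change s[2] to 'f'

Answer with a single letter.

Option A: s[2]='e'->'a', delta=(1-5)*11^1 mod 257 = 213, hash=7+213 mod 257 = 220
Option B: s[1]='j'->'g', delta=(7-10)*11^2 mod 257 = 151, hash=7+151 mod 257 = 158 <-- target
Option C: s[3]='h'->'c', delta=(3-8)*11^0 mod 257 = 252, hash=7+252 mod 257 = 2
Option D: s[3]='h'->'a', delta=(1-8)*11^0 mod 257 = 250, hash=7+250 mod 257 = 0
Option E: s[2]='e'->'f', delta=(6-5)*11^1 mod 257 = 11, hash=7+11 mod 257 = 18

Answer: B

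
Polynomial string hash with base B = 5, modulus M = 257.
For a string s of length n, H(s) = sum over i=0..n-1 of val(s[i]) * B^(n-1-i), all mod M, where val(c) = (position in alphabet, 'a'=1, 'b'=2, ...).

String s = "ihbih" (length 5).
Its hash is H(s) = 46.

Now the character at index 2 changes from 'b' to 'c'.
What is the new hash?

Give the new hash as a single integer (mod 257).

val('b') = 2, val('c') = 3
Position k = 2, exponent = n-1-k = 2
B^2 mod M = 5^2 mod 257 = 25
Delta = (3 - 2) * 25 mod 257 = 25
New hash = (46 + 25) mod 257 = 71

Answer: 71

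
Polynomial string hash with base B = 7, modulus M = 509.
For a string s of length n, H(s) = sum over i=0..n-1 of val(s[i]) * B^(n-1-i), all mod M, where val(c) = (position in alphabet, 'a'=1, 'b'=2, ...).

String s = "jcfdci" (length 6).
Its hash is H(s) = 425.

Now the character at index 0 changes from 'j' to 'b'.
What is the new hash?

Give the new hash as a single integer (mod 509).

Answer: 345

Derivation:
val('j') = 10, val('b') = 2
Position k = 0, exponent = n-1-k = 5
B^5 mod M = 7^5 mod 509 = 10
Delta = (2 - 10) * 10 mod 509 = 429
New hash = (425 + 429) mod 509 = 345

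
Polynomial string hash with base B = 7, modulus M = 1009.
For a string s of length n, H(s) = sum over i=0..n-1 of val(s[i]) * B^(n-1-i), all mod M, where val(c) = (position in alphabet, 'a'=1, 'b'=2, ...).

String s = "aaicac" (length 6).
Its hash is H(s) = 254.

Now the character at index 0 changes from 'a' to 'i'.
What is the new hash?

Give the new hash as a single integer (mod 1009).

val('a') = 1, val('i') = 9
Position k = 0, exponent = n-1-k = 5
B^5 mod M = 7^5 mod 1009 = 663
Delta = (9 - 1) * 663 mod 1009 = 259
New hash = (254 + 259) mod 1009 = 513

Answer: 513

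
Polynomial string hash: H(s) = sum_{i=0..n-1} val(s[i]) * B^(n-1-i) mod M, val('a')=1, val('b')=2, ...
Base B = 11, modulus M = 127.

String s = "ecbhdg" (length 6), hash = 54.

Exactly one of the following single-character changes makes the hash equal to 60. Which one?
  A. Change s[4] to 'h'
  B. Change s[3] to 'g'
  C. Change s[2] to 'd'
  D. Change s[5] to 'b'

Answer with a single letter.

Answer: B

Derivation:
Option A: s[4]='d'->'h', delta=(8-4)*11^1 mod 127 = 44, hash=54+44 mod 127 = 98
Option B: s[3]='h'->'g', delta=(7-8)*11^2 mod 127 = 6, hash=54+6 mod 127 = 60 <-- target
Option C: s[2]='b'->'d', delta=(4-2)*11^3 mod 127 = 122, hash=54+122 mod 127 = 49
Option D: s[5]='g'->'b', delta=(2-7)*11^0 mod 127 = 122, hash=54+122 mod 127 = 49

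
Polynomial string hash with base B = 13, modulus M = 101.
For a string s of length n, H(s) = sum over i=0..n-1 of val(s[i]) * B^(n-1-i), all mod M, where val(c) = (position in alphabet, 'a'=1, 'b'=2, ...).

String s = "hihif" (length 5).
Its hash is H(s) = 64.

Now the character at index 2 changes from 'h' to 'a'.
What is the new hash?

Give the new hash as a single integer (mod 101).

Answer: 93

Derivation:
val('h') = 8, val('a') = 1
Position k = 2, exponent = n-1-k = 2
B^2 mod M = 13^2 mod 101 = 68
Delta = (1 - 8) * 68 mod 101 = 29
New hash = (64 + 29) mod 101 = 93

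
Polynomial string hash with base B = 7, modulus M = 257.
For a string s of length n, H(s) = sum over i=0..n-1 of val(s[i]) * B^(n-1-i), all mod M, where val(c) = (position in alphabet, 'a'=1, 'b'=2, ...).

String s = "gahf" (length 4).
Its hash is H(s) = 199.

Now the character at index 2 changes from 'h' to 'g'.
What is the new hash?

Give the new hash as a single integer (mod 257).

val('h') = 8, val('g') = 7
Position k = 2, exponent = n-1-k = 1
B^1 mod M = 7^1 mod 257 = 7
Delta = (7 - 8) * 7 mod 257 = 250
New hash = (199 + 250) mod 257 = 192

Answer: 192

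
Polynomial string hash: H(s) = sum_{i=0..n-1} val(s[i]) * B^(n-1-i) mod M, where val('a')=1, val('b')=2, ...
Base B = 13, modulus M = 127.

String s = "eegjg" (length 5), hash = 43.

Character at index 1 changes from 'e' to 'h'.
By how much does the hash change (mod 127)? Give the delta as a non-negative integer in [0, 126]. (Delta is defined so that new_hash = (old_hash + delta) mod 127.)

Delta formula: (val(new) - val(old)) * B^(n-1-k) mod M
  val('h') - val('e') = 8 - 5 = 3
  B^(n-1-k) = 13^3 mod 127 = 38
  Delta = 3 * 38 mod 127 = 114

Answer: 114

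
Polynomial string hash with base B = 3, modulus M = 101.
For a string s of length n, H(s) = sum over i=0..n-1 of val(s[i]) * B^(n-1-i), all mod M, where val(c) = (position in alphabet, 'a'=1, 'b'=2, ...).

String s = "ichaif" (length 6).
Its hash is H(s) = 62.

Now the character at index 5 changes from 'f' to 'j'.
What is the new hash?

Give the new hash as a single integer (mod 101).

Answer: 66

Derivation:
val('f') = 6, val('j') = 10
Position k = 5, exponent = n-1-k = 0
B^0 mod M = 3^0 mod 101 = 1
Delta = (10 - 6) * 1 mod 101 = 4
New hash = (62 + 4) mod 101 = 66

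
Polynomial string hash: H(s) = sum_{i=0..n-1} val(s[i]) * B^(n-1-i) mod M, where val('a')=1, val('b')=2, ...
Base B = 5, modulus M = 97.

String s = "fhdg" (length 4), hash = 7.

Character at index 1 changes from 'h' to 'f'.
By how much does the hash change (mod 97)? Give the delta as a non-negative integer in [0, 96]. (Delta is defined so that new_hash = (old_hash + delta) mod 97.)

Answer: 47

Derivation:
Delta formula: (val(new) - val(old)) * B^(n-1-k) mod M
  val('f') - val('h') = 6 - 8 = -2
  B^(n-1-k) = 5^2 mod 97 = 25
  Delta = -2 * 25 mod 97 = 47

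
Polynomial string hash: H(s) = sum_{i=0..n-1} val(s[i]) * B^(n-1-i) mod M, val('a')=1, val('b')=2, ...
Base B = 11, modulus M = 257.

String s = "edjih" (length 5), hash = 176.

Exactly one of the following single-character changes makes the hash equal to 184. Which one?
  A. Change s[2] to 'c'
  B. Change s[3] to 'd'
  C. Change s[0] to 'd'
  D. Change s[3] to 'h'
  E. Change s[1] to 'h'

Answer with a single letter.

Option A: s[2]='j'->'c', delta=(3-10)*11^2 mod 257 = 181, hash=176+181 mod 257 = 100
Option B: s[3]='i'->'d', delta=(4-9)*11^1 mod 257 = 202, hash=176+202 mod 257 = 121
Option C: s[0]='e'->'d', delta=(4-5)*11^4 mod 257 = 8, hash=176+8 mod 257 = 184 <-- target
Option D: s[3]='i'->'h', delta=(8-9)*11^1 mod 257 = 246, hash=176+246 mod 257 = 165
Option E: s[1]='d'->'h', delta=(8-4)*11^3 mod 257 = 184, hash=176+184 mod 257 = 103

Answer: C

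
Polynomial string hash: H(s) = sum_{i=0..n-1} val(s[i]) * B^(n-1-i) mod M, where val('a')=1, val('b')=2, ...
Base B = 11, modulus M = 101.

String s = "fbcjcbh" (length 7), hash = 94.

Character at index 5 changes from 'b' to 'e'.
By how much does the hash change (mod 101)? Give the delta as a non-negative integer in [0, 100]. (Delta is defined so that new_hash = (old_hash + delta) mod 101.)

Delta formula: (val(new) - val(old)) * B^(n-1-k) mod M
  val('e') - val('b') = 5 - 2 = 3
  B^(n-1-k) = 11^1 mod 101 = 11
  Delta = 3 * 11 mod 101 = 33

Answer: 33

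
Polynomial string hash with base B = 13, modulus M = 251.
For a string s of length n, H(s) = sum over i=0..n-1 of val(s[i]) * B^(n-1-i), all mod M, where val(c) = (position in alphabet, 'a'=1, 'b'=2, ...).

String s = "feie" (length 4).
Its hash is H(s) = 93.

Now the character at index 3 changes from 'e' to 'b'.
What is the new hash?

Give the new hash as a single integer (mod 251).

val('e') = 5, val('b') = 2
Position k = 3, exponent = n-1-k = 0
B^0 mod M = 13^0 mod 251 = 1
Delta = (2 - 5) * 1 mod 251 = 248
New hash = (93 + 248) mod 251 = 90

Answer: 90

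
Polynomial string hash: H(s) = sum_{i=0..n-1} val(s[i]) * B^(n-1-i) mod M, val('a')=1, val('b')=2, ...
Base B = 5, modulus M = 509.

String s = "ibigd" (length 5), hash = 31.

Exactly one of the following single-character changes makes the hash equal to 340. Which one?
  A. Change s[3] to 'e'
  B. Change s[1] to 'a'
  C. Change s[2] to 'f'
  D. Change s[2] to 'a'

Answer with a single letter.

Option A: s[3]='g'->'e', delta=(5-7)*5^1 mod 509 = 499, hash=31+499 mod 509 = 21
Option B: s[1]='b'->'a', delta=(1-2)*5^3 mod 509 = 384, hash=31+384 mod 509 = 415
Option C: s[2]='i'->'f', delta=(6-9)*5^2 mod 509 = 434, hash=31+434 mod 509 = 465
Option D: s[2]='i'->'a', delta=(1-9)*5^2 mod 509 = 309, hash=31+309 mod 509 = 340 <-- target

Answer: D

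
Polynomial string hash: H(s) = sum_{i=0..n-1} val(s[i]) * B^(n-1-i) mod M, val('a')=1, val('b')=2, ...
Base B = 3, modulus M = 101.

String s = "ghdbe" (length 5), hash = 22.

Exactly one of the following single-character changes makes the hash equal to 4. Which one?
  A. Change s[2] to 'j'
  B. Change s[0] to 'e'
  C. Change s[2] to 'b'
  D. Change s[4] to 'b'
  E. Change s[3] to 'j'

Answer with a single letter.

Answer: C

Derivation:
Option A: s[2]='d'->'j', delta=(10-4)*3^2 mod 101 = 54, hash=22+54 mod 101 = 76
Option B: s[0]='g'->'e', delta=(5-7)*3^4 mod 101 = 40, hash=22+40 mod 101 = 62
Option C: s[2]='d'->'b', delta=(2-4)*3^2 mod 101 = 83, hash=22+83 mod 101 = 4 <-- target
Option D: s[4]='e'->'b', delta=(2-5)*3^0 mod 101 = 98, hash=22+98 mod 101 = 19
Option E: s[3]='b'->'j', delta=(10-2)*3^1 mod 101 = 24, hash=22+24 mod 101 = 46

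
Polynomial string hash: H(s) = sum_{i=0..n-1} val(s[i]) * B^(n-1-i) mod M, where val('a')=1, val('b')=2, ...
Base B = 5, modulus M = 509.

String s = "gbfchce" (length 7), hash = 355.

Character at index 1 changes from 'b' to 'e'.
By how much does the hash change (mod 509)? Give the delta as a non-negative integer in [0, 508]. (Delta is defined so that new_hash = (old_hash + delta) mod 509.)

Answer: 213

Derivation:
Delta formula: (val(new) - val(old)) * B^(n-1-k) mod M
  val('e') - val('b') = 5 - 2 = 3
  B^(n-1-k) = 5^5 mod 509 = 71
  Delta = 3 * 71 mod 509 = 213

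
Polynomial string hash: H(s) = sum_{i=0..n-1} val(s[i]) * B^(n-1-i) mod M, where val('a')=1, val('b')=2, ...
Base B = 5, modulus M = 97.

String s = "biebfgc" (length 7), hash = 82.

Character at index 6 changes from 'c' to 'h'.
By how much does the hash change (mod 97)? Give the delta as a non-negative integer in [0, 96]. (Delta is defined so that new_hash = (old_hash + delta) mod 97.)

Answer: 5

Derivation:
Delta formula: (val(new) - val(old)) * B^(n-1-k) mod M
  val('h') - val('c') = 8 - 3 = 5
  B^(n-1-k) = 5^0 mod 97 = 1
  Delta = 5 * 1 mod 97 = 5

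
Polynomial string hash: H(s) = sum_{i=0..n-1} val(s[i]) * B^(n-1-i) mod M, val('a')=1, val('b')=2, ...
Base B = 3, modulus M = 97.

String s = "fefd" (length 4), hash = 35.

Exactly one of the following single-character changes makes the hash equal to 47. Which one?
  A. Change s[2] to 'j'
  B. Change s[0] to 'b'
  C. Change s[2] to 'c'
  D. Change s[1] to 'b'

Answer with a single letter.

Answer: A

Derivation:
Option A: s[2]='f'->'j', delta=(10-6)*3^1 mod 97 = 12, hash=35+12 mod 97 = 47 <-- target
Option B: s[0]='f'->'b', delta=(2-6)*3^3 mod 97 = 86, hash=35+86 mod 97 = 24
Option C: s[2]='f'->'c', delta=(3-6)*3^1 mod 97 = 88, hash=35+88 mod 97 = 26
Option D: s[1]='e'->'b', delta=(2-5)*3^2 mod 97 = 70, hash=35+70 mod 97 = 8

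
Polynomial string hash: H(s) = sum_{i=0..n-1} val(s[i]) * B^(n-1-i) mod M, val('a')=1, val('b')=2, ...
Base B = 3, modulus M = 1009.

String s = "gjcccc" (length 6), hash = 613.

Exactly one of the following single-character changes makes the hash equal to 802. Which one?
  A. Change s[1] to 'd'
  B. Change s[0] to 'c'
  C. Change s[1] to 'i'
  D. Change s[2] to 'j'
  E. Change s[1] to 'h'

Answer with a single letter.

Option A: s[1]='j'->'d', delta=(4-10)*3^4 mod 1009 = 523, hash=613+523 mod 1009 = 127
Option B: s[0]='g'->'c', delta=(3-7)*3^5 mod 1009 = 37, hash=613+37 mod 1009 = 650
Option C: s[1]='j'->'i', delta=(9-10)*3^4 mod 1009 = 928, hash=613+928 mod 1009 = 532
Option D: s[2]='c'->'j', delta=(10-3)*3^3 mod 1009 = 189, hash=613+189 mod 1009 = 802 <-- target
Option E: s[1]='j'->'h', delta=(8-10)*3^4 mod 1009 = 847, hash=613+847 mod 1009 = 451

Answer: D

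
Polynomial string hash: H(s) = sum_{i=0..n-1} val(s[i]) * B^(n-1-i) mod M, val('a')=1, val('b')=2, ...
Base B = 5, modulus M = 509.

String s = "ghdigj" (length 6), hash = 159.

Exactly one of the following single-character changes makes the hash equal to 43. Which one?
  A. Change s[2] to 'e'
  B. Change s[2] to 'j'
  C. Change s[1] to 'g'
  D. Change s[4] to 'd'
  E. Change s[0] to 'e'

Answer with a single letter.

Option A: s[2]='d'->'e', delta=(5-4)*5^3 mod 509 = 125, hash=159+125 mod 509 = 284
Option B: s[2]='d'->'j', delta=(10-4)*5^3 mod 509 = 241, hash=159+241 mod 509 = 400
Option C: s[1]='h'->'g', delta=(7-8)*5^4 mod 509 = 393, hash=159+393 mod 509 = 43 <-- target
Option D: s[4]='g'->'d', delta=(4-7)*5^1 mod 509 = 494, hash=159+494 mod 509 = 144
Option E: s[0]='g'->'e', delta=(5-7)*5^5 mod 509 = 367, hash=159+367 mod 509 = 17

Answer: C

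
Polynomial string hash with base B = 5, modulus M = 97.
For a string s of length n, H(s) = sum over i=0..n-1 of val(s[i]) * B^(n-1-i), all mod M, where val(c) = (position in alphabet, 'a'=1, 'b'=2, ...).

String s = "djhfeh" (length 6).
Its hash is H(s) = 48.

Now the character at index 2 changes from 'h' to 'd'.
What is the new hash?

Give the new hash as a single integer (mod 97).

Answer: 33

Derivation:
val('h') = 8, val('d') = 4
Position k = 2, exponent = n-1-k = 3
B^3 mod M = 5^3 mod 97 = 28
Delta = (4 - 8) * 28 mod 97 = 82
New hash = (48 + 82) mod 97 = 33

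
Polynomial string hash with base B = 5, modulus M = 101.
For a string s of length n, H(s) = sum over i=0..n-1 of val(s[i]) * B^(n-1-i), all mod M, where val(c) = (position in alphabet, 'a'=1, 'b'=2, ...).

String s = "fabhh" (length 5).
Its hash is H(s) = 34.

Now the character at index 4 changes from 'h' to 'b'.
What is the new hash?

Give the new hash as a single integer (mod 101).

val('h') = 8, val('b') = 2
Position k = 4, exponent = n-1-k = 0
B^0 mod M = 5^0 mod 101 = 1
Delta = (2 - 8) * 1 mod 101 = 95
New hash = (34 + 95) mod 101 = 28

Answer: 28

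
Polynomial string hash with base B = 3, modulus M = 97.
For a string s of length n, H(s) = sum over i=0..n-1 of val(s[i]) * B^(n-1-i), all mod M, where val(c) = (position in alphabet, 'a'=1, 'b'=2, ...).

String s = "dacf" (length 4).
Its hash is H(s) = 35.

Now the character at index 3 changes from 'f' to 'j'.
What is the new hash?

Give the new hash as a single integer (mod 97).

val('f') = 6, val('j') = 10
Position k = 3, exponent = n-1-k = 0
B^0 mod M = 3^0 mod 97 = 1
Delta = (10 - 6) * 1 mod 97 = 4
New hash = (35 + 4) mod 97 = 39

Answer: 39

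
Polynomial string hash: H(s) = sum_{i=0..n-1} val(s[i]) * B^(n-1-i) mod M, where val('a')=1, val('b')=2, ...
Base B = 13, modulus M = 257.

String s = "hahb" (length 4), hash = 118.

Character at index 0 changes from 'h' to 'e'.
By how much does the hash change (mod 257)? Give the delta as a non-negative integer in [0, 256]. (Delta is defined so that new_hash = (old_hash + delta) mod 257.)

Answer: 91

Derivation:
Delta formula: (val(new) - val(old)) * B^(n-1-k) mod M
  val('e') - val('h') = 5 - 8 = -3
  B^(n-1-k) = 13^3 mod 257 = 141
  Delta = -3 * 141 mod 257 = 91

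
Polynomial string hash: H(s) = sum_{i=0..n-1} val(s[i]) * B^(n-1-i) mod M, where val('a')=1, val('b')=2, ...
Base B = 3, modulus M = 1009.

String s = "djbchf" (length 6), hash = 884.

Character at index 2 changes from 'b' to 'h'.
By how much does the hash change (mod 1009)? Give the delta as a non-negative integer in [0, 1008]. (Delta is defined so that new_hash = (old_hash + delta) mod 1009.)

Delta formula: (val(new) - val(old)) * B^(n-1-k) mod M
  val('h') - val('b') = 8 - 2 = 6
  B^(n-1-k) = 3^3 mod 1009 = 27
  Delta = 6 * 27 mod 1009 = 162

Answer: 162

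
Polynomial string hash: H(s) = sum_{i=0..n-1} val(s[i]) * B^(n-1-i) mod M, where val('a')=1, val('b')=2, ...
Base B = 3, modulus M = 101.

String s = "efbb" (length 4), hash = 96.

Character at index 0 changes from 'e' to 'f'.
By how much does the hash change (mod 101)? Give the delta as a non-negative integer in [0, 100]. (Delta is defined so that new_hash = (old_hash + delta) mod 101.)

Answer: 27

Derivation:
Delta formula: (val(new) - val(old)) * B^(n-1-k) mod M
  val('f') - val('e') = 6 - 5 = 1
  B^(n-1-k) = 3^3 mod 101 = 27
  Delta = 1 * 27 mod 101 = 27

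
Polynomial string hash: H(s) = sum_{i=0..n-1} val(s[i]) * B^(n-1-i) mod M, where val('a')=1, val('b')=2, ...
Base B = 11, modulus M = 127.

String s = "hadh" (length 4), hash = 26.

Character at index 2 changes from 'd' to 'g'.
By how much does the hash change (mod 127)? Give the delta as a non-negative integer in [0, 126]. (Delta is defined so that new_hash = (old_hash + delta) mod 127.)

Answer: 33

Derivation:
Delta formula: (val(new) - val(old)) * B^(n-1-k) mod M
  val('g') - val('d') = 7 - 4 = 3
  B^(n-1-k) = 11^1 mod 127 = 11
  Delta = 3 * 11 mod 127 = 33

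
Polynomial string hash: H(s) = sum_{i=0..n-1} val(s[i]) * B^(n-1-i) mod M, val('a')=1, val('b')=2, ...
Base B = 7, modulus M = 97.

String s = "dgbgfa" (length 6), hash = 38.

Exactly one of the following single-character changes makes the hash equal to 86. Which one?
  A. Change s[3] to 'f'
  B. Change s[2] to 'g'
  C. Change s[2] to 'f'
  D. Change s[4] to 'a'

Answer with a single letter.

Option A: s[3]='g'->'f', delta=(6-7)*7^2 mod 97 = 48, hash=38+48 mod 97 = 86 <-- target
Option B: s[2]='b'->'g', delta=(7-2)*7^3 mod 97 = 66, hash=38+66 mod 97 = 7
Option C: s[2]='b'->'f', delta=(6-2)*7^3 mod 97 = 14, hash=38+14 mod 97 = 52
Option D: s[4]='f'->'a', delta=(1-6)*7^1 mod 97 = 62, hash=38+62 mod 97 = 3

Answer: A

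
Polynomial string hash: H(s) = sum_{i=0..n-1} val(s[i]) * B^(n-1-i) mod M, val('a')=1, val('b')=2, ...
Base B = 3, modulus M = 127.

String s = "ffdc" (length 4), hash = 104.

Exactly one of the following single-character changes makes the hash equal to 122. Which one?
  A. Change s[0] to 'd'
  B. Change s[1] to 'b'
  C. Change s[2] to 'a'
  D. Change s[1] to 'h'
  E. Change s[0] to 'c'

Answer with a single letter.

Answer: D

Derivation:
Option A: s[0]='f'->'d', delta=(4-6)*3^3 mod 127 = 73, hash=104+73 mod 127 = 50
Option B: s[1]='f'->'b', delta=(2-6)*3^2 mod 127 = 91, hash=104+91 mod 127 = 68
Option C: s[2]='d'->'a', delta=(1-4)*3^1 mod 127 = 118, hash=104+118 mod 127 = 95
Option D: s[1]='f'->'h', delta=(8-6)*3^2 mod 127 = 18, hash=104+18 mod 127 = 122 <-- target
Option E: s[0]='f'->'c', delta=(3-6)*3^3 mod 127 = 46, hash=104+46 mod 127 = 23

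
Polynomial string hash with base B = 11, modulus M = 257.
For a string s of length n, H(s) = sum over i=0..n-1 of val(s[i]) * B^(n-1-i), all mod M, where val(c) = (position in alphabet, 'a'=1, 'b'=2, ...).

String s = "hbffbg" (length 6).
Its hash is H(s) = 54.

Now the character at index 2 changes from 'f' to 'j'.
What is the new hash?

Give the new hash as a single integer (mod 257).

Answer: 238

Derivation:
val('f') = 6, val('j') = 10
Position k = 2, exponent = n-1-k = 3
B^3 mod M = 11^3 mod 257 = 46
Delta = (10 - 6) * 46 mod 257 = 184
New hash = (54 + 184) mod 257 = 238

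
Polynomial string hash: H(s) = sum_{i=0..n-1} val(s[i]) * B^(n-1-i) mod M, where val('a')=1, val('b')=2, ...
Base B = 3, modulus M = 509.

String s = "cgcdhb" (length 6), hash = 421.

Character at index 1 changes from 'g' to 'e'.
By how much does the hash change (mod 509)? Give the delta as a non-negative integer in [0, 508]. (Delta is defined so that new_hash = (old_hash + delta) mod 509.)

Answer: 347

Derivation:
Delta formula: (val(new) - val(old)) * B^(n-1-k) mod M
  val('e') - val('g') = 5 - 7 = -2
  B^(n-1-k) = 3^4 mod 509 = 81
  Delta = -2 * 81 mod 509 = 347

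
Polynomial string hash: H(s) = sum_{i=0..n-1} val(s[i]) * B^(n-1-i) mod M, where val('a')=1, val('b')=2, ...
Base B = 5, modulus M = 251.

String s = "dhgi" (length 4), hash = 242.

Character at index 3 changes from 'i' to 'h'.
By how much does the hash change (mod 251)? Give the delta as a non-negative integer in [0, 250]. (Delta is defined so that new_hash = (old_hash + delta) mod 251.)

Answer: 250

Derivation:
Delta formula: (val(new) - val(old)) * B^(n-1-k) mod M
  val('h') - val('i') = 8 - 9 = -1
  B^(n-1-k) = 5^0 mod 251 = 1
  Delta = -1 * 1 mod 251 = 250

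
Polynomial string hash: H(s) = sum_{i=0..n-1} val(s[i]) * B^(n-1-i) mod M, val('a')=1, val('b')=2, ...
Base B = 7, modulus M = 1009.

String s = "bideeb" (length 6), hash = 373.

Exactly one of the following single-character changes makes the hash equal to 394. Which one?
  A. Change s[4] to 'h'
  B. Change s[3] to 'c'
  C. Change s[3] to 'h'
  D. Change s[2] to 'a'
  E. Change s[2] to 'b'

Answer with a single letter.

Answer: A

Derivation:
Option A: s[4]='e'->'h', delta=(8-5)*7^1 mod 1009 = 21, hash=373+21 mod 1009 = 394 <-- target
Option B: s[3]='e'->'c', delta=(3-5)*7^2 mod 1009 = 911, hash=373+911 mod 1009 = 275
Option C: s[3]='e'->'h', delta=(8-5)*7^2 mod 1009 = 147, hash=373+147 mod 1009 = 520
Option D: s[2]='d'->'a', delta=(1-4)*7^3 mod 1009 = 989, hash=373+989 mod 1009 = 353
Option E: s[2]='d'->'b', delta=(2-4)*7^3 mod 1009 = 323, hash=373+323 mod 1009 = 696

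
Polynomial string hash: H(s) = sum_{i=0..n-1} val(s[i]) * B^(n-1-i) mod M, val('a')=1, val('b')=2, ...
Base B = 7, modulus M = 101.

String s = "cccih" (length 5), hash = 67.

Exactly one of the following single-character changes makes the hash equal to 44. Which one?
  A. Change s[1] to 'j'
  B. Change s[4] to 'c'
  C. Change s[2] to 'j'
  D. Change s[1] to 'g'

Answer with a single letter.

Option A: s[1]='c'->'j', delta=(10-3)*7^3 mod 101 = 78, hash=67+78 mod 101 = 44 <-- target
Option B: s[4]='h'->'c', delta=(3-8)*7^0 mod 101 = 96, hash=67+96 mod 101 = 62
Option C: s[2]='c'->'j', delta=(10-3)*7^2 mod 101 = 40, hash=67+40 mod 101 = 6
Option D: s[1]='c'->'g', delta=(7-3)*7^3 mod 101 = 59, hash=67+59 mod 101 = 25

Answer: A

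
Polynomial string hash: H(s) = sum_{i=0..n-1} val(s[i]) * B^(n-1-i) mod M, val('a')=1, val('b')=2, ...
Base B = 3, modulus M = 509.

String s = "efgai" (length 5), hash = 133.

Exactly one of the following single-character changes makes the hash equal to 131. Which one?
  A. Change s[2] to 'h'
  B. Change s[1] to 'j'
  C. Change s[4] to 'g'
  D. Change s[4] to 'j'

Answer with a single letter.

Answer: C

Derivation:
Option A: s[2]='g'->'h', delta=(8-7)*3^2 mod 509 = 9, hash=133+9 mod 509 = 142
Option B: s[1]='f'->'j', delta=(10-6)*3^3 mod 509 = 108, hash=133+108 mod 509 = 241
Option C: s[4]='i'->'g', delta=(7-9)*3^0 mod 509 = 507, hash=133+507 mod 509 = 131 <-- target
Option D: s[4]='i'->'j', delta=(10-9)*3^0 mod 509 = 1, hash=133+1 mod 509 = 134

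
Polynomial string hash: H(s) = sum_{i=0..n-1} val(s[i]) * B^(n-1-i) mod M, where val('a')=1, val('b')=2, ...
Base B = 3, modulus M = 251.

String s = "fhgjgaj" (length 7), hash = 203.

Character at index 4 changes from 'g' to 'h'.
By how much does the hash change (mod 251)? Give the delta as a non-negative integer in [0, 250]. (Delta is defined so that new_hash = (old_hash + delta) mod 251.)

Delta formula: (val(new) - val(old)) * B^(n-1-k) mod M
  val('h') - val('g') = 8 - 7 = 1
  B^(n-1-k) = 3^2 mod 251 = 9
  Delta = 1 * 9 mod 251 = 9

Answer: 9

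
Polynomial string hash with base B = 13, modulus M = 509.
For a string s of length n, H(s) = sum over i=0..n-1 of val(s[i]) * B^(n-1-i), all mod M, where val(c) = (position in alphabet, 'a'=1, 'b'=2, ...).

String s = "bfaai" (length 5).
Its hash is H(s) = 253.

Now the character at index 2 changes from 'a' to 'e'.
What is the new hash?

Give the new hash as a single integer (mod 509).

val('a') = 1, val('e') = 5
Position k = 2, exponent = n-1-k = 2
B^2 mod M = 13^2 mod 509 = 169
Delta = (5 - 1) * 169 mod 509 = 167
New hash = (253 + 167) mod 509 = 420

Answer: 420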